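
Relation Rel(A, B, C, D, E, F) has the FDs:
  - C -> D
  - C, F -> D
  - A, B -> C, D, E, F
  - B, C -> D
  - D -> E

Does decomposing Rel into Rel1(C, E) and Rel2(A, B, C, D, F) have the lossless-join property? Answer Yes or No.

The shared attributes are {C} and {C}⁺ = {C, D, E}.
Since Rel1 ⊆ {C, D, E}, the intersection is a superkey of Rel1; the decomposition is lossless.

Yes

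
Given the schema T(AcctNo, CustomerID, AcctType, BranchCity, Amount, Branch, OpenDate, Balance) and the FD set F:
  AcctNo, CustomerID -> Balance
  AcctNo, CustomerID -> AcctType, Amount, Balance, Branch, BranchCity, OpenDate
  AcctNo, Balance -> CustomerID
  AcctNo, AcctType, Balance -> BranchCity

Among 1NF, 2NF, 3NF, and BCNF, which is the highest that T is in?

BCNF

Candidate keys: {AcctNo, Balance}, {AcctNo, CustomerID}. Prime attributes: {AcctNo, Balance, CustomerID}.
Each dependency's left side is a superkey — BCNF holds.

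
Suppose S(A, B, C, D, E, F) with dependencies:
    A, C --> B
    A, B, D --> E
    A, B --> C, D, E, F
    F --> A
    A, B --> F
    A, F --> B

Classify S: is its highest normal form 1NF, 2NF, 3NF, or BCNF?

Candidate keys: {A, B}, {A, C}, {F}. Prime attributes: {A, B, C, F}.
The left-hand side of every FD is a superkey, so BCNF is satisfied.

BCNF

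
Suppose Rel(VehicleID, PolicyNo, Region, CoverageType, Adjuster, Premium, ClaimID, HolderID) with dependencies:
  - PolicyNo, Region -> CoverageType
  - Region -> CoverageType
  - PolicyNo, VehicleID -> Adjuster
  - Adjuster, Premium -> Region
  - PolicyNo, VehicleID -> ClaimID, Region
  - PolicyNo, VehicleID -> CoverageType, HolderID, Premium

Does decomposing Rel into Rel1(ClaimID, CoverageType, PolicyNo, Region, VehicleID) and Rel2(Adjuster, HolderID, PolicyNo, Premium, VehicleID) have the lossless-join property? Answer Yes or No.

The shared attributes are {PolicyNo, VehicleID} and {PolicyNo, VehicleID}⁺ = {Adjuster, ClaimID, CoverageType, HolderID, PolicyNo, Premium, Region, VehicleID}.
Since Rel1 ⊆ {Adjuster, ClaimID, CoverageType, HolderID, PolicyNo, Premium, Region, VehicleID}, the intersection is a superkey of Rel1; the decomposition is lossless.

Yes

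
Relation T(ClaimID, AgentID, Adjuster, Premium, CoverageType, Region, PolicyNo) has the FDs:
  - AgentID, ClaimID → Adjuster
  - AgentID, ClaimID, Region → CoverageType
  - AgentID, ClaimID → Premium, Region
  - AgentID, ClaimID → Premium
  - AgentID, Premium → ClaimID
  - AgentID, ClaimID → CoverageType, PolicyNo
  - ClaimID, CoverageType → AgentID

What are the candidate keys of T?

{AgentID, ClaimID} is a candidate key since {AgentID, ClaimID}⁺ = {Adjuster, AgentID, ClaimID, CoverageType, PolicyNo, Premium, Region} covers every attribute.
{AgentID, Premium} is a candidate key since {AgentID, Premium}⁺ = {Adjuster, AgentID, ClaimID, CoverageType, PolicyNo, Premium, Region} covers every attribute.
{ClaimID, CoverageType} is a candidate key since {ClaimID, CoverageType}⁺ = {Adjuster, AgentID, ClaimID, CoverageType, PolicyNo, Premium, Region} covers every attribute.
These are minimal and exhaustive — every other superkey contains one of them.

{AgentID, ClaimID}, {AgentID, Premium}, {ClaimID, CoverageType}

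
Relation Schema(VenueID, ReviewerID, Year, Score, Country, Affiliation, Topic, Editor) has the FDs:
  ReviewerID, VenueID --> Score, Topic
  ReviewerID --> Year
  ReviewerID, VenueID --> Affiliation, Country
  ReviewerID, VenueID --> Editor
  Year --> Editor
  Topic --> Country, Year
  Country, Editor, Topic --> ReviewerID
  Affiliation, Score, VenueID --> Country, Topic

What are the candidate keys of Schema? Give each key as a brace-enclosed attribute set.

{VenueID} never appears on the right of any FD, so every key must include it.
{ReviewerID, VenueID}⁺ = {Affiliation, Country, Editor, ReviewerID, Score, Topic, VenueID, Year}, which is every attribute, so {ReviewerID, VenueID} is a candidate key.
{Topic, VenueID}⁺ = {Affiliation, Country, Editor, ReviewerID, Score, Topic, VenueID, Year}, which is every attribute, so {Topic, VenueID} is a candidate key.
{Affiliation, Score, VenueID}⁺ = {Affiliation, Country, Editor, ReviewerID, Score, Topic, VenueID, Year}, which is every attribute, so {Affiliation, Score, VenueID} is a candidate key.
No proper subset of any of these is a key, and no other minimal superkey exists.

{Affiliation, Score, VenueID}, {ReviewerID, VenueID}, {Topic, VenueID}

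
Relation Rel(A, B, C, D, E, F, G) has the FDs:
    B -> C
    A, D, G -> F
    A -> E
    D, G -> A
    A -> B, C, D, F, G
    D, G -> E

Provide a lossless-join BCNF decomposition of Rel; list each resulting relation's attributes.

{A, B, D, E, F, G}; {B, C}

Candidate keys of the original relation: {A}, {D, G}.
{A, B, C, D, E, F, G}: {B} determines {B, C} here but is not a superkey — split on B -> C, giving {B, C} and {A, B, D, E, F, G}.
{B, C}: every determinant is a superkey — BCNF.
{A, B, D, E, F, G}: every determinant is a superkey — BCNF.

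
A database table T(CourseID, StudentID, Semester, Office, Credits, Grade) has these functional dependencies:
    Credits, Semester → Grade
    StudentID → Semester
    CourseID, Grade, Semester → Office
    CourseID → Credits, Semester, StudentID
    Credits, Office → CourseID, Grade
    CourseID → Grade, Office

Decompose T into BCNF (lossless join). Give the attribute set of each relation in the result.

{CourseID, Credits, Office, StudentID}; {Credits, Grade, Semester}; {Semester, StudentID}

Candidate keys of the original relation: {CourseID}, {Credits, Office}.
In {CourseID, Credits, Grade, Office, Semester, StudentID}, {Credits, Semester} is not a superkey ({Credits, Semester}⁺ restricted to this set is {Credits, Grade, Semester}), so split on Credits, Semester → Grade into {Credits, Grade, Semester} and {CourseID, Credits, Office, Semester, StudentID}.
{Credits, Grade, Semester}: every determinant is a superkey — BCNF.
In {CourseID, Credits, Office, Semester, StudentID}, {StudentID} is not a superkey ({StudentID}⁺ restricted to this set is {Semester, StudentID}), so split on StudentID → Semester into {Semester, StudentID} and {CourseID, Credits, Office, StudentID}.
{Semester, StudentID}: every determinant is a superkey — BCNF.
{CourseID, Credits, Office, StudentID}: every determinant is a superkey — BCNF.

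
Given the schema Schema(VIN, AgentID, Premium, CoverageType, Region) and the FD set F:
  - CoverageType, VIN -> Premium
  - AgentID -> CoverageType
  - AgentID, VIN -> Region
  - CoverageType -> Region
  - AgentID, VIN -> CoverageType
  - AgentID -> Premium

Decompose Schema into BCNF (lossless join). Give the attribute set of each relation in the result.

Candidate key of the original relation: {AgentID, VIN}.
Within {AgentID, CoverageType, Premium, Region, VIN}: {CoverageType, VIN}⁺ ∩ {AgentID, CoverageType, Premium, Region, VIN} = {CoverageType, Premium, Region, VIN}, not the whole set, so CoverageType, VIN -> Premium, Region violates BCNF; decompose into {CoverageType, Premium, Region, VIN} and {AgentID, CoverageType, VIN}.
Within {CoverageType, Premium, Region, VIN}: {CoverageType}⁺ ∩ {CoverageType, Premium, Region, VIN} = {CoverageType, Region}, not the whole set, so CoverageType -> Region violates BCNF; decompose into {CoverageType, Region} and {CoverageType, Premium, VIN}.
{CoverageType, Region} is in BCNF.
{CoverageType, Premium, VIN} is in BCNF.
Within {AgentID, CoverageType, VIN}: {AgentID}⁺ ∩ {AgentID, CoverageType, VIN} = {AgentID, CoverageType}, not the whole set, so AgentID -> CoverageType violates BCNF; decompose into {AgentID, CoverageType} and {AgentID, VIN}.
{AgentID, CoverageType} is in BCNF.
{AgentID, VIN} is in BCNF.

{AgentID, CoverageType}; {AgentID, VIN}; {CoverageType, Premium, VIN}; {CoverageType, Region}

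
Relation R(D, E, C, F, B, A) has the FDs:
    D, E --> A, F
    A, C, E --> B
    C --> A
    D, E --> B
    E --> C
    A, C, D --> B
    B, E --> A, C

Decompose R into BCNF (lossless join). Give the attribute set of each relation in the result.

{A, C}; {B, C, E}; {D, E, F}

Candidate key of the original relation: {D, E}.
In {A, B, C, D, E, F}, {A, C, E} is not a superkey ({A, C, E}⁺ restricted to this set is {A, B, C, E}), so split on A, C, E --> B into {A, B, C, E} and {A, C, D, E, F}.
In {A, B, C, E}, {C} is not a superkey ({C}⁺ restricted to this set is {A, C}), so split on C --> A into {A, C} and {B, C, E}.
{A, C} has no BCNF violation.
{B, C, E} has no BCNF violation.
In {A, C, D, E, F}, {C} is not a superkey ({C}⁺ restricted to this set is {A, C}), so split on C --> A into {A, C} and {C, D, E, F}.
{A, C} has no BCNF violation.
In {C, D, E, F}, {E} is not a superkey ({E}⁺ restricted to this set is {C, E}), so split on E --> C into {C, E} and {D, E, F}.
{C, E} has no BCNF violation.
{D, E, F} has no BCNF violation.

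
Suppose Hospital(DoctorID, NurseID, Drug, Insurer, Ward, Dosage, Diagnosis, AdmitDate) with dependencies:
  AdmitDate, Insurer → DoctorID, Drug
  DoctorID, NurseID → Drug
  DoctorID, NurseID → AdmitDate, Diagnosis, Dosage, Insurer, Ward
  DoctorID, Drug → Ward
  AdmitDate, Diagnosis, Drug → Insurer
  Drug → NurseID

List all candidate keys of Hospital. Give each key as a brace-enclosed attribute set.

{AdmitDate, Diagnosis, Drug}, {AdmitDate, Insurer}, {DoctorID, Drug}, {DoctorID, NurseID}

{AdmitDate, Insurer}⁺ = {AdmitDate, Diagnosis, DoctorID, Dosage, Drug, Insurer, NurseID, Ward} — all of the relation — so {AdmitDate, Insurer} is a candidate key.
{DoctorID, Drug}⁺ = {AdmitDate, Diagnosis, DoctorID, Dosage, Drug, Insurer, NurseID, Ward} — all of the relation — so {DoctorID, Drug} is a candidate key.
{DoctorID, NurseID}⁺ = {AdmitDate, Diagnosis, DoctorID, Dosage, Drug, Insurer, NurseID, Ward} — all of the relation — so {DoctorID, NurseID} is a candidate key.
{AdmitDate, Diagnosis, Drug}⁺ = {AdmitDate, Diagnosis, DoctorID, Dosage, Drug, Insurer, NurseID, Ward} — all of the relation — so {AdmitDate, Diagnosis, Drug} is a candidate key.
These are minimal and exhaustive — every other superkey contains one of them.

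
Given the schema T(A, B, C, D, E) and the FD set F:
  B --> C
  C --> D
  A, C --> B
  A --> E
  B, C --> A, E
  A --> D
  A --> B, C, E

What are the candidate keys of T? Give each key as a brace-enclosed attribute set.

{A}, {B}

Closure of {A} is {A, B, C, D, E}, the whole schema; {A} is a candidate key.
Closure of {B} is {A, B, C, D, E}, the whole schema; {B} is a candidate key.
Any other superkey properly contains one of these, so there are no further candidate keys.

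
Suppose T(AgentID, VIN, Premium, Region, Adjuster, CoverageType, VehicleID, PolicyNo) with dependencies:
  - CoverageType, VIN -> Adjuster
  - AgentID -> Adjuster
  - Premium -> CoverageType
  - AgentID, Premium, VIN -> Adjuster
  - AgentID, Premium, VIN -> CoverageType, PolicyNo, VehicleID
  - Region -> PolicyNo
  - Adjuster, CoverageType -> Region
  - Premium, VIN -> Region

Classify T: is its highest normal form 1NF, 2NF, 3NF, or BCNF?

1NF

Candidate key: {AgentID, Premium, VIN}. Prime attributes: {AgentID, Premium, VIN}.
CoverageType, VIN -> Adjuster: {CoverageType, VIN}⁺ = {Adjuster, CoverageType, PolicyNo, Region, VIN}, which is not all of the attributes, so the left side is not a superkey — BCNF is violated.
CoverageType, VIN -> Adjuster has non-prime {Adjuster} on the right and a non-superkey on the left, so 3NF fails.
The proper key subset {AgentID} of {AgentID, Premium, VIN} determines non-prime {Adjuster}, so the relation is not even in 2NF.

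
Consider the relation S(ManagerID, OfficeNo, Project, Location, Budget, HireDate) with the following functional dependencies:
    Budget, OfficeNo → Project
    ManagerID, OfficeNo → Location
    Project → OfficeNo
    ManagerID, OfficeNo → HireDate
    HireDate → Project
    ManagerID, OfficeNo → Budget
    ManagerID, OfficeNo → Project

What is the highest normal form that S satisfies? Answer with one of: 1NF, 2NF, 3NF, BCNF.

Candidate keys: {HireDate, ManagerID}, {ManagerID, OfficeNo}, {ManagerID, Project}. Prime attributes: {HireDate, ManagerID, OfficeNo, Project}.
For Budget, OfficeNo → Project we have {Budget, OfficeNo}⁺ = {Budget, OfficeNo, Project}; {Budget, OfficeNo} is not a superkey, so BCNF fails.
But every attribute on its right side ({Project}) is prime, and the same holds for every other non-superkey FD, so 3NF still holds.

3NF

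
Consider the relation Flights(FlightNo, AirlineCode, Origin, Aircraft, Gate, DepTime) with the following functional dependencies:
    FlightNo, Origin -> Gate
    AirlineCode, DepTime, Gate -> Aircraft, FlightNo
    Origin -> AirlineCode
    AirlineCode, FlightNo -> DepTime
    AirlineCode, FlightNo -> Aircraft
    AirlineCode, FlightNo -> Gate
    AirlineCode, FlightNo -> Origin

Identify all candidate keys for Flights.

{AirlineCode, DepTime, Gate}, {AirlineCode, FlightNo}, {DepTime, Gate, Origin}, {FlightNo, Origin}

{AirlineCode, FlightNo} is a candidate key since {AirlineCode, FlightNo}⁺ = {Aircraft, AirlineCode, DepTime, FlightNo, Gate, Origin} covers every attribute.
{FlightNo, Origin} is a candidate key since {FlightNo, Origin}⁺ = {Aircraft, AirlineCode, DepTime, FlightNo, Gate, Origin} covers every attribute.
{AirlineCode, DepTime, Gate} is a candidate key since {AirlineCode, DepTime, Gate}⁺ = {Aircraft, AirlineCode, DepTime, FlightNo, Gate, Origin} covers every attribute.
{DepTime, Gate, Origin} is a candidate key since {DepTime, Gate, Origin}⁺ = {Aircraft, AirlineCode, DepTime, FlightNo, Gate, Origin} covers every attribute.
Any other superkey properly contains one of these, so there are no further candidate keys.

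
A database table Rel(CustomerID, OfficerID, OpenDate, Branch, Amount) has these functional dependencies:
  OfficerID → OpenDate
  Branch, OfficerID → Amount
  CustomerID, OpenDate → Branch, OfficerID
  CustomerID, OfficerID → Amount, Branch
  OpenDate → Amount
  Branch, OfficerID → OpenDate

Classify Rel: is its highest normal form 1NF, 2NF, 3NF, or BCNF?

Candidate keys: {CustomerID, OfficerID}, {CustomerID, OpenDate}. Prime attributes: {CustomerID, OfficerID, OpenDate}.
OfficerID → OpenDate: {OfficerID}⁺ = {Amount, OfficerID, OpenDate}, which is not all of the attributes, so the left side is not a superkey — BCNF is violated.
Branch, OfficerID → Amount determines the non-prime attribute {Amount} from a non-superkey — 3NF is violated.
Since {OfficerID} ⊂ {CustomerID, OfficerID} and {OfficerID}⁺ ⊇ {Amount} with {Amount} non-prime, there is a partial dependency; 2NF fails.

1NF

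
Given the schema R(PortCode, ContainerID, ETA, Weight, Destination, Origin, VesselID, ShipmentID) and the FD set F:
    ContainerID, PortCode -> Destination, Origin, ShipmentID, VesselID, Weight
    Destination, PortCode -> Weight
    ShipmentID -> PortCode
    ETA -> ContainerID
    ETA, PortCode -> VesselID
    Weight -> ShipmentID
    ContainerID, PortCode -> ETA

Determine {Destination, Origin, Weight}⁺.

Start with {Destination, Origin, Weight}.
Weight -> ShipmentID applies; add {ShipmentID} → now {Destination, Origin, ShipmentID, Weight}.
ShipmentID -> PortCode applies; add {PortCode} → now {Destination, Origin, PortCode, ShipmentID, Weight}.
No further FD applies.

{Destination, Origin, PortCode, ShipmentID, Weight}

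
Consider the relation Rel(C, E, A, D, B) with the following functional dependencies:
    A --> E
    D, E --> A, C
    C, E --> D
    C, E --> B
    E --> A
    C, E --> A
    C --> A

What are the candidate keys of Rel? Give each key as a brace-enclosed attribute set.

Closure of {C} is {A, B, C, D, E}, the whole schema; {C} is a candidate key.
Closure of {A, D} is {A, B, C, D, E}, the whole schema; {A, D} is a candidate key.
Closure of {D, E} is {A, B, C, D, E}, the whole schema; {D, E} is a candidate key.
Any other superkey properly contains one of these, so there are no further candidate keys.

{A, D}, {C}, {D, E}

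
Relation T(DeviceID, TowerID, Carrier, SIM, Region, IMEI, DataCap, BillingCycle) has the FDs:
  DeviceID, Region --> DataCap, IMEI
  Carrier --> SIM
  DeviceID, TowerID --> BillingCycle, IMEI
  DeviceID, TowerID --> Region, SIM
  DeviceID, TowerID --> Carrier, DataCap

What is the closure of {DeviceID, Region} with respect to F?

Start with {DeviceID, Region}.
DeviceID, Region --> DataCap, IMEI applies; add {DataCap, IMEI} → now {DataCap, DeviceID, IMEI, Region}.
No further FD applies.

{DataCap, DeviceID, IMEI, Region}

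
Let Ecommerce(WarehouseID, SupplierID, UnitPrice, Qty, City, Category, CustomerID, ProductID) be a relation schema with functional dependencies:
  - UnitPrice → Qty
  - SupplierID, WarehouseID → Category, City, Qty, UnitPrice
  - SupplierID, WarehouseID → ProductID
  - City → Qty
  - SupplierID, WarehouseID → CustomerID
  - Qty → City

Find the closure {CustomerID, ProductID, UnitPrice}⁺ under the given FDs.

{City, CustomerID, ProductID, Qty, UnitPrice}

Start with {CustomerID, ProductID, UnitPrice}.
UnitPrice → Qty applies; add {Qty} → now {CustomerID, ProductID, Qty, UnitPrice}.
Qty → City applies; add {City} → now {City, CustomerID, ProductID, Qty, UnitPrice}.
No further FD applies.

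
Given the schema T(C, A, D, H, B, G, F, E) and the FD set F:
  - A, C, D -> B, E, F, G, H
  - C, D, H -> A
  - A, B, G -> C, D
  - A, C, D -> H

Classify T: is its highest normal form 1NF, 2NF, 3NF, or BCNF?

Candidate keys: {A, B, G}, {A, C, D}, {C, D, H}. Prime attributes: {A, B, C, D, G, H}.
Every FD has a superkey on the left, so the relation is in BCNF.

BCNF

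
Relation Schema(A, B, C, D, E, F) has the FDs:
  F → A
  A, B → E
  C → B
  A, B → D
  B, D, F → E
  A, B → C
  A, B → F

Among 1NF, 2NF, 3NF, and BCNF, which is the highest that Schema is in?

3NF

Candidate keys: {A, B}, {A, C}, {B, F}, {C, F}. Prime attributes: {A, B, C, F}.
For F → A we have {F}⁺ = {A, F}; {F} is not a superkey, so BCNF fails.
But every attribute on its right side ({A}) is prime, and the same holds for every other non-superkey FD, so 3NF still holds.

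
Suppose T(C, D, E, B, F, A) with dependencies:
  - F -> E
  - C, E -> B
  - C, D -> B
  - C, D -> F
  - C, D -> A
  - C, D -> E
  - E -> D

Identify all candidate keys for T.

{C, D}, {C, E}, {C, F}

No FD produces {C}, so it must be in every candidate key.
{C, D} is a candidate key since {C, D}⁺ = {A, B, C, D, E, F} covers every attribute.
{C, E} is a candidate key since {C, E}⁺ = {A, B, C, D, E, F} covers every attribute.
{C, F} is a candidate key since {C, F}⁺ = {A, B, C, D, E, F} covers every attribute.
No proper subset of any of these is a key, and no other minimal superkey exists.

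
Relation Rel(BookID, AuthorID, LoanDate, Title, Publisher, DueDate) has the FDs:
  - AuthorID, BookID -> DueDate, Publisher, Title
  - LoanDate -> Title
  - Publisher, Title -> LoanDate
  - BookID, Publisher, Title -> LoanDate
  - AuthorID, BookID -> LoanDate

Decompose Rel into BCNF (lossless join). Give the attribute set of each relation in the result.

Candidate key of the original relation: {AuthorID, BookID}.
In {AuthorID, BookID, DueDate, LoanDate, Publisher, Title}, {LoanDate} is not a superkey ({LoanDate}⁺ restricted to this set is {LoanDate, Title}), so split on LoanDate -> Title into {LoanDate, Title} and {AuthorID, BookID, DueDate, LoanDate, Publisher}.
{LoanDate, Title}: every determinant is a superkey — BCNF.
{AuthorID, BookID, DueDate, LoanDate, Publisher}: every determinant is a superkey — BCNF.

{AuthorID, BookID, DueDate, LoanDate, Publisher}; {LoanDate, Title}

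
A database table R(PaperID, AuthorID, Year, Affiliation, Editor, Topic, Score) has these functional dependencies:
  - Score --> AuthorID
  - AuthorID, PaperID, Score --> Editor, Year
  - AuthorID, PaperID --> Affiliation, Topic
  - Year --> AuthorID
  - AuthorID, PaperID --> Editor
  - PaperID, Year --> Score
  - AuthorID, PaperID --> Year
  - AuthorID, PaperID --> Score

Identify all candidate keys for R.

{AuthorID, PaperID}, {PaperID, Score}, {PaperID, Year}

No FD produces {PaperID}, so it must be in every candidate key.
{AuthorID, PaperID} is a candidate key since {AuthorID, PaperID}⁺ = {Affiliation, AuthorID, Editor, PaperID, Score, Topic, Year} covers every attribute.
{PaperID, Score} is a candidate key since {PaperID, Score}⁺ = {Affiliation, AuthorID, Editor, PaperID, Score, Topic, Year} covers every attribute.
{PaperID, Year} is a candidate key since {PaperID, Year}⁺ = {Affiliation, AuthorID, Editor, PaperID, Score, Topic, Year} covers every attribute.
Any other superkey properly contains one of these, so there are no further candidate keys.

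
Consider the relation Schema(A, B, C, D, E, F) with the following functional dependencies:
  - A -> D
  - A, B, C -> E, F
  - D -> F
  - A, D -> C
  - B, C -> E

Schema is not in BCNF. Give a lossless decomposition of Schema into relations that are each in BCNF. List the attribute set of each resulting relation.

{A, B, E}; {A, C, D}; {D, F}

Candidate key of the original relation: {A, B}.
Within {A, B, C, D, E, F}: {A}⁺ ∩ {A, B, C, D, E, F} = {A, C, D, F}, not the whole set, so A -> C, D, F violates BCNF; decompose into {A, C, D, F} and {A, B, E}.
Within {A, C, D, F}: {D}⁺ ∩ {A, C, D, F} = {D, F}, not the whole set, so D -> F violates BCNF; decompose into {D, F} and {A, C, D}.
{D, F} is in BCNF.
{A, C, D} is in BCNF.
{A, B, E} is in BCNF.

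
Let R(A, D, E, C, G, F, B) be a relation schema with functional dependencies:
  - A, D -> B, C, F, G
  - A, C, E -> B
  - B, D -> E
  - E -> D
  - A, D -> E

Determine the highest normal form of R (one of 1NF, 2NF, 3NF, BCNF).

3NF

Candidate keys: {A, D}, {A, E}. Prime attributes: {A, D, E}.
For B, D -> E we have {B, D}⁺ = {B, D, E}; {B, D} is not a superkey, so BCNF fails.
Since {E} ⊆ prime attributes and every other non-superkey FD also has a prime right side, the schema is in 3NF.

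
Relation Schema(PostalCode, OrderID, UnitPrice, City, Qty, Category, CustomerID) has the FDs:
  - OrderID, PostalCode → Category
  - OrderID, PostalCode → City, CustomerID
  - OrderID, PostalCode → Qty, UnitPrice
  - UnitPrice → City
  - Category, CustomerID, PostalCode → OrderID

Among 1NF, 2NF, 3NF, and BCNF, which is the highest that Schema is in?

Candidate keys: {Category, CustomerID, PostalCode}, {OrderID, PostalCode}. Prime attributes: {Category, CustomerID, OrderID, PostalCode}.
For UnitPrice → City we have {UnitPrice}⁺ = {City, UnitPrice}; {UnitPrice} is not a superkey, so BCNF fails.
UnitPrice → City determines the non-prime attribute {City} from a non-superkey — 3NF is violated.
No non-prime attribute depends on a proper subset of any candidate key, so 2NF holds.

2NF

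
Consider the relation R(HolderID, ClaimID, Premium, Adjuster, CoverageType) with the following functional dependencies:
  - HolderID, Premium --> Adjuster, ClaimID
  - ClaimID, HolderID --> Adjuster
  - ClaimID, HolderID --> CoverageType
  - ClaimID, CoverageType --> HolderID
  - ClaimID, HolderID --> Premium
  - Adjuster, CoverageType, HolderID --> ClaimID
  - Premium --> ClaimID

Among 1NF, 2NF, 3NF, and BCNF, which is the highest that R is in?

3NF

Candidate keys: {Adjuster, CoverageType, HolderID}, {ClaimID, CoverageType}, {ClaimID, HolderID}, {CoverageType, Premium}, {HolderID, Premium}. Prime attributes: {Adjuster, ClaimID, CoverageType, HolderID, Premium}.
For Premium --> ClaimID we have {Premium}⁺ = {ClaimID, Premium}; {Premium} is not a superkey, so BCNF fails.
But every attribute on its right side ({ClaimID}) is prime, and the same holds for every other non-superkey FD, so 3NF still holds.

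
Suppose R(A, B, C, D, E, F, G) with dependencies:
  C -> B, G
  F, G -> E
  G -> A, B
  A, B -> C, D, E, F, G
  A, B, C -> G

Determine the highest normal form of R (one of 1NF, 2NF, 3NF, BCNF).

BCNF

Candidate keys: {A, B}, {C}, {G}. Prime attributes: {A, B, C, G}.
Every FD has a superkey on the left, so the relation is in BCNF.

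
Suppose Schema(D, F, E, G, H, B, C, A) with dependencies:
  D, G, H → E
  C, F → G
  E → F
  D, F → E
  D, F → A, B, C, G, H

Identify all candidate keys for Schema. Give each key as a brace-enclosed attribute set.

{D, E}, {D, F}, {D, G, H}

Attributes never on any right-hand side: {D} — every candidate key must contain it.
{D, E} is a candidate key since {D, E}⁺ = {A, B, C, D, E, F, G, H} covers every attribute.
{D, F} is a candidate key since {D, F}⁺ = {A, B, C, D, E, F, G, H} covers every attribute.
{D, G, H} is a candidate key since {D, G, H}⁺ = {A, B, C, D, E, F, G, H} covers every attribute.
No proper subset of any of these is a key, and no other minimal superkey exists.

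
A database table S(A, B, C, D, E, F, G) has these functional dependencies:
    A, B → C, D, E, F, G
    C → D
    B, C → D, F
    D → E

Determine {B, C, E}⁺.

Start with {B, C, E}.
C → D applies; add {D} → now {B, C, D, E}.
B, C → D, F applies; add {F} → now {B, C, D, E, F}.
No further FD applies.

{B, C, D, E, F}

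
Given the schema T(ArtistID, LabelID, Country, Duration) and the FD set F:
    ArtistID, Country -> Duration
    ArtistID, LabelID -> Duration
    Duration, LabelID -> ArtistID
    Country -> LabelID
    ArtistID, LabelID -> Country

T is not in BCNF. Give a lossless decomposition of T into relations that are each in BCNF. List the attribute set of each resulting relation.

Candidate keys of the original relation: {ArtistID, Country}, {ArtistID, LabelID}, {Country, Duration}, {Duration, LabelID}.
{ArtistID, Country, Duration, LabelID}: {Country} determines {Country, LabelID} here but is not a superkey — split on Country -> LabelID, giving {Country, LabelID} and {ArtistID, Country, Duration}.
{Country, LabelID} is in BCNF.
{ArtistID, Country, Duration} is in BCNF.

{ArtistID, Country, Duration}; {Country, LabelID}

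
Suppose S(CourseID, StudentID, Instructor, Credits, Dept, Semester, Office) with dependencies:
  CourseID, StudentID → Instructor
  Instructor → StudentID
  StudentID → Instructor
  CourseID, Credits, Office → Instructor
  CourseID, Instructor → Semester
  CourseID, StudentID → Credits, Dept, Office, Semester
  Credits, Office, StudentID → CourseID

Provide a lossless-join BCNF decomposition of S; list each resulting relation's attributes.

{CourseID, Credits, Dept, Instructor, Office, Semester}; {Instructor, StudentID}

Candidate keys of the original relation: {CourseID, Credits, Office}, {CourseID, Instructor}, {CourseID, StudentID}, {Credits, Instructor, Office}, {Credits, Office, StudentID}.
{CourseID, Credits, Dept, Instructor, Office, Semester, StudentID}: {Instructor} determines {Instructor, StudentID} here but is not a superkey — split on Instructor → StudentID, giving {Instructor, StudentID} and {CourseID, Credits, Dept, Instructor, Office, Semester}.
{Instructor, StudentID}: every determinant is a superkey — BCNF.
{CourseID, Credits, Dept, Instructor, Office, Semester}: every determinant is a superkey — BCNF.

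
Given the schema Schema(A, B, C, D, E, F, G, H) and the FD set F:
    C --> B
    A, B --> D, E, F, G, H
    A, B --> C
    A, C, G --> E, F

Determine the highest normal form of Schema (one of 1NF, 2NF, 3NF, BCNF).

Candidate keys: {A, B}, {A, C}. Prime attributes: {A, B, C}.
For C --> B we have {C}⁺ = {B, C}; {C} is not a superkey, so BCNF fails.
Its right-hand attributes {B} are all prime, as are those of every other non-superkey FD — the relation is in 3NF.

3NF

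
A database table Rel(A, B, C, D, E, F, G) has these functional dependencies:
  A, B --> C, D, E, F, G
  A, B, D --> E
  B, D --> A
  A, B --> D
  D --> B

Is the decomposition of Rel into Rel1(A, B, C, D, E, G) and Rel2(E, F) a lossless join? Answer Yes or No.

No

Common attributes: {E}; their closure is {E}.
Neither Rel1 nor Rel2 is contained in that closure, so the decomposition is lossy.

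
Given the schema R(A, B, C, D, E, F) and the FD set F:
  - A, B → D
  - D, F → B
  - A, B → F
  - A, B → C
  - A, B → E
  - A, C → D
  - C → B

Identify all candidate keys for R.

Attributes never on any right-hand side: {A} — every candidate key must contain it.
{A, B}⁺ = {A, B, C, D, E, F}, which is every attribute, so {A, B} is a candidate key.
{A, C}⁺ = {A, B, C, D, E, F}, which is every attribute, so {A, C} is a candidate key.
{A, D, F}⁺ = {A, B, C, D, E, F}, which is every attribute, so {A, D, F} is a candidate key.
No proper subset of any of these is a key, and no other minimal superkey exists.

{A, B}, {A, C}, {A, D, F}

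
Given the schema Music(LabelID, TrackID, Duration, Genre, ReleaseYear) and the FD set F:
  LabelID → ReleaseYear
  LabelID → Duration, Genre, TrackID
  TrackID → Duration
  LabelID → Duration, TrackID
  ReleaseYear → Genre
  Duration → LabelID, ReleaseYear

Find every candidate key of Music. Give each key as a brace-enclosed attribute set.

{Duration}, {LabelID}, {TrackID}

Closure of {Duration} is {Duration, Genre, LabelID, ReleaseYear, TrackID}, the whole schema; {Duration} is a candidate key.
Closure of {LabelID} is {Duration, Genre, LabelID, ReleaseYear, TrackID}, the whole schema; {LabelID} is a candidate key.
Closure of {TrackID} is {Duration, Genre, LabelID, ReleaseYear, TrackID}, the whole schema; {TrackID} is a candidate key.
Any other superkey properly contains one of these, so there are no further candidate keys.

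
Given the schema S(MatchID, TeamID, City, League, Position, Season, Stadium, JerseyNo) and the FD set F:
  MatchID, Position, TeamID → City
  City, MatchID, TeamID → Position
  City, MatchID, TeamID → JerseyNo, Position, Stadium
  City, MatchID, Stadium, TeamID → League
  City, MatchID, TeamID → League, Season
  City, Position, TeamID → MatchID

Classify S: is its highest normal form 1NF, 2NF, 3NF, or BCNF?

Candidate keys: {City, MatchID, TeamID}, {City, Position, TeamID}, {MatchID, Position, TeamID}. Prime attributes: {City, MatchID, Position, TeamID}.
Each dependency's left side is a superkey — BCNF holds.

BCNF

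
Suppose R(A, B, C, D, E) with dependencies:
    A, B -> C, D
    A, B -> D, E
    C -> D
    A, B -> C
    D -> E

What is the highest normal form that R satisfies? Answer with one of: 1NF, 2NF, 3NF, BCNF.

Candidate key: {A, B}. Prime attributes: {A, B}.
For C -> D we have {C}⁺ = {C, D, E}; {C} is not a superkey, so BCNF fails.
Because {D} is non-prime and the left side of C -> D is not a superkey, the relation is not in 3NF.
No non-prime attribute depends on a proper subset of any candidate key, so 2NF holds.

2NF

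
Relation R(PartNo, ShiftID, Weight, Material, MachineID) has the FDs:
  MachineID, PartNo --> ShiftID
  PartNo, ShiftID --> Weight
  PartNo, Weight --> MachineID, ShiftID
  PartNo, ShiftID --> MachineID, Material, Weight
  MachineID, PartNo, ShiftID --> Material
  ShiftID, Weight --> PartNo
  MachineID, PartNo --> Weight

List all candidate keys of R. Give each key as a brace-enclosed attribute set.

{MachineID, PartNo} is a candidate key since {MachineID, PartNo}⁺ = {MachineID, Material, PartNo, ShiftID, Weight} covers every attribute.
{PartNo, ShiftID} is a candidate key since {PartNo, ShiftID}⁺ = {MachineID, Material, PartNo, ShiftID, Weight} covers every attribute.
{PartNo, Weight} is a candidate key since {PartNo, Weight}⁺ = {MachineID, Material, PartNo, ShiftID, Weight} covers every attribute.
{ShiftID, Weight} is a candidate key since {ShiftID, Weight}⁺ = {MachineID, Material, PartNo, ShiftID, Weight} covers every attribute.
These are minimal and exhaustive — every other superkey contains one of them.

{MachineID, PartNo}, {PartNo, ShiftID}, {PartNo, Weight}, {ShiftID, Weight}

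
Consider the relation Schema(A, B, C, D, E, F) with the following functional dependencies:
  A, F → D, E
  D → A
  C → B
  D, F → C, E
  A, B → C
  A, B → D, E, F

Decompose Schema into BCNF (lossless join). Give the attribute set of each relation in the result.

Candidate keys of the original relation: {A, B}, {A, C}, {A, F}, {B, D}, {C, D}, {D, F}.
{A, B, C, D, E, F}: {D} determines {A, D} here but is not a superkey — split on D → A, giving {A, D} and {B, C, D, E, F}.
{A, D} is in BCNF.
{B, C, D, E, F}: {C} determines {B, C} here but is not a superkey — split on C → B, giving {B, C} and {C, D, E, F}.
{B, C} is in BCNF.
{C, D, E, F} is in BCNF.

{A, D}; {B, C}; {C, D, E, F}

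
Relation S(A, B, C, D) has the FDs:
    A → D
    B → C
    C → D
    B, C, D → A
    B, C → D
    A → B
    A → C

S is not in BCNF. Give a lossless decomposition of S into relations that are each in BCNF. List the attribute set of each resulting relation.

{A, B, C}; {C, D}

Candidate keys of the original relation: {A}, {B}.
Within {A, B, C, D}: {C}⁺ ∩ {A, B, C, D} = {C, D}, not the whole set, so C → D violates BCNF; decompose into {C, D} and {A, B, C}.
{C, D} has no BCNF violation.
{A, B, C} has no BCNF violation.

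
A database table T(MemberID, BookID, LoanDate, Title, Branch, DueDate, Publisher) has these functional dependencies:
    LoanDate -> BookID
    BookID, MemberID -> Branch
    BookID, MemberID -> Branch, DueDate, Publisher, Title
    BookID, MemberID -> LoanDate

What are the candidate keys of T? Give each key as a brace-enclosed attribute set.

{BookID, MemberID}, {LoanDate, MemberID}

Attributes never on any right-hand side: {MemberID} — every candidate key must contain it.
Closure of {BookID, MemberID} is {BookID, Branch, DueDate, LoanDate, MemberID, Publisher, Title}, the whole schema; {BookID, MemberID} is a candidate key.
Closure of {LoanDate, MemberID} is {BookID, Branch, DueDate, LoanDate, MemberID, Publisher, Title}, the whole schema; {LoanDate, MemberID} is a candidate key.
No proper subset of any of these is a key, and no other minimal superkey exists.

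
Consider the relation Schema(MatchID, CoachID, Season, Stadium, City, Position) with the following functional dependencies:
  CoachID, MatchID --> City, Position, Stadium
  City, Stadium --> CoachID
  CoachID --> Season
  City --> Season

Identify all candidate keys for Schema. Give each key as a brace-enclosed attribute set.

{MatchID} never appears on the right of any FD, so every key must include it.
{CoachID, MatchID} is a candidate key since {CoachID, MatchID}⁺ = {City, CoachID, MatchID, Position, Season, Stadium} covers every attribute.
{City, MatchID, Stadium} is a candidate key since {City, MatchID, Stadium}⁺ = {City, CoachID, MatchID, Position, Season, Stadium} covers every attribute.
Any other superkey properly contains one of these, so there are no further candidate keys.

{City, MatchID, Stadium}, {CoachID, MatchID}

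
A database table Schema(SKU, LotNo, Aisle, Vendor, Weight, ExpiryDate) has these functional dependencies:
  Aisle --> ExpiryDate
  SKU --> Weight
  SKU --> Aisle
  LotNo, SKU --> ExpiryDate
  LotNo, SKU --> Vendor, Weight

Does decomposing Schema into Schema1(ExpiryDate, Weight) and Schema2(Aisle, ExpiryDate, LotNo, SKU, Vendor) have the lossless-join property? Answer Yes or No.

No

Schema1 ∩ Schema2 = {ExpiryDate}; its closure under F is {ExpiryDate}.
Neither Schema1 nor Schema2 is contained in that closure, so the decomposition is lossy.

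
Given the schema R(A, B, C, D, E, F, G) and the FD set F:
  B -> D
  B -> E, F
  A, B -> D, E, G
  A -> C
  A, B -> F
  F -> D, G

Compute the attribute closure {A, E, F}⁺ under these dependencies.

Start with {A, E, F}.
A -> C applies; add {C} → now {A, C, E, F}.
F -> D, G applies; add {D, G} → now {A, C, D, E, F, G}.
No further FD applies.

{A, C, D, E, F, G}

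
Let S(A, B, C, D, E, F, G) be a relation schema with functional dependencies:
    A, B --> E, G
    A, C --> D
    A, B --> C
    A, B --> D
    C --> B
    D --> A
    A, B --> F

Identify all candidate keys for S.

{A, B}, {A, C}, {B, D}, {C, D}

{A, B}⁺ = {A, B, C, D, E, F, G} — all of the relation — so {A, B} is a candidate key.
{A, C}⁺ = {A, B, C, D, E, F, G} — all of the relation — so {A, C} is a candidate key.
{B, D}⁺ = {A, B, C, D, E, F, G} — all of the relation — so {B, D} is a candidate key.
{C, D}⁺ = {A, B, C, D, E, F, G} — all of the relation — so {C, D} is a candidate key.
No proper subset of any of these is a key, and no other minimal superkey exists.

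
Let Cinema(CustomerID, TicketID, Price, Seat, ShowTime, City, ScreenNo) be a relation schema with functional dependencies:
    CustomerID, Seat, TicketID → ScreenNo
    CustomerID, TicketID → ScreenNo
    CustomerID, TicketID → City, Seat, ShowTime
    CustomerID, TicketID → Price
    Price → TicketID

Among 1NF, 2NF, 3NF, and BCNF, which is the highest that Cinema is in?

Candidate keys: {CustomerID, Price}, {CustomerID, TicketID}. Prime attributes: {CustomerID, Price, TicketID}.
For Price → TicketID we have {Price}⁺ = {Price, TicketID}; {Price} is not a superkey, so BCNF fails.
But every attribute on its right side ({TicketID}) is prime, and the same holds for every other non-superkey FD, so 3NF still holds.

3NF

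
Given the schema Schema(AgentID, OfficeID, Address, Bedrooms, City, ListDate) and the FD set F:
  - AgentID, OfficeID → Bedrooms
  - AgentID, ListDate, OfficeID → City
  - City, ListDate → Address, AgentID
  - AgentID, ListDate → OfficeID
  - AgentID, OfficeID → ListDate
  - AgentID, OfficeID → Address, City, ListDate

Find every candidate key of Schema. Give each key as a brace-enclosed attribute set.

{AgentID, ListDate}⁺ = {Address, AgentID, Bedrooms, City, ListDate, OfficeID} — all of the relation — so {AgentID, ListDate} is a candidate key.
{AgentID, OfficeID}⁺ = {Address, AgentID, Bedrooms, City, ListDate, OfficeID} — all of the relation — so {AgentID, OfficeID} is a candidate key.
{City, ListDate}⁺ = {Address, AgentID, Bedrooms, City, ListDate, OfficeID} — all of the relation — so {City, ListDate} is a candidate key.
No proper subset of any of these is a key, and no other minimal superkey exists.

{AgentID, ListDate}, {AgentID, OfficeID}, {City, ListDate}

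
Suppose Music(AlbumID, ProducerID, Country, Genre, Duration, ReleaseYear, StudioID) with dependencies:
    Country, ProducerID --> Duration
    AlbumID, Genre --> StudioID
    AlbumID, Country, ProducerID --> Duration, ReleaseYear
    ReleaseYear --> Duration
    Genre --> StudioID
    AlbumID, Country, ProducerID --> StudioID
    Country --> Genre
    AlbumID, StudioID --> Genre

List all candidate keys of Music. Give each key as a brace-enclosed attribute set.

{AlbumID, Country, ProducerID}

{AlbumID, Country, ProducerID} never appear on the right of any FD, so every key must include all of them.
Closure of {AlbumID, Country, ProducerID} is {AlbumID, Country, Duration, Genre, ProducerID, ReleaseYear, StudioID}, the whole schema; {AlbumID, Country, ProducerID} is a candidate key.
Every other attribute set either contains this one or has a smaller closure.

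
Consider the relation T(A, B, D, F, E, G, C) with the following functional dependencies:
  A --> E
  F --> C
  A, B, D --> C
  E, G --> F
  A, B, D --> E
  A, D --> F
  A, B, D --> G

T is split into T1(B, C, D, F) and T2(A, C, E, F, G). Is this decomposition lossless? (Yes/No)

No

T1 ∩ T2 = {C, F}; its closure under F is {C, F}.
Neither T1 nor T2 is contained in that closure, so the decomposition is lossy.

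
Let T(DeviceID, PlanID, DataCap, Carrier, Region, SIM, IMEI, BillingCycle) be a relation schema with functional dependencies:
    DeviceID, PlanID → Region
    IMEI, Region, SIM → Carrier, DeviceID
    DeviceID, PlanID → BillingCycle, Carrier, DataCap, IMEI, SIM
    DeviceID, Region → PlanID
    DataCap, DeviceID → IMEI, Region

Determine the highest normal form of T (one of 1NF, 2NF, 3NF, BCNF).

BCNF

Candidate keys: {DataCap, DeviceID}, {DeviceID, PlanID}, {DeviceID, Region}, {IMEI, Region, SIM}. Prime attributes: {DataCap, DeviceID, IMEI, PlanID, Region, SIM}.
The left-hand side of every FD is a superkey, so BCNF is satisfied.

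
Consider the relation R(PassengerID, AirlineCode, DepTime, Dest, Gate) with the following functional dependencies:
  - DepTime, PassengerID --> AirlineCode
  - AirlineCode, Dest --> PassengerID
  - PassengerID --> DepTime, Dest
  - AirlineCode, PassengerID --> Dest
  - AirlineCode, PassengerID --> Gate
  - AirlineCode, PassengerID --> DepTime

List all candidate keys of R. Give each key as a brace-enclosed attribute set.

Closure of {PassengerID} is {AirlineCode, DepTime, Dest, Gate, PassengerID}, the whole schema; {PassengerID} is a candidate key.
Closure of {AirlineCode, Dest} is {AirlineCode, DepTime, Dest, Gate, PassengerID}, the whole schema; {AirlineCode, Dest} is a candidate key.
Any other superkey properly contains one of these, so there are no further candidate keys.

{AirlineCode, Dest}, {PassengerID}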